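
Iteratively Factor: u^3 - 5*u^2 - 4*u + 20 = (u - 5)*(u^2 - 4) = (u - 5)*(u + 2)*(u - 2)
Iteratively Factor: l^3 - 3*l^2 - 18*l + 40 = (l - 5)*(l^2 + 2*l - 8) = (l - 5)*(l - 2)*(l + 4)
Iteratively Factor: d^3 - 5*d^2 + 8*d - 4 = (d - 1)*(d^2 - 4*d + 4) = (d - 2)*(d - 1)*(d - 2)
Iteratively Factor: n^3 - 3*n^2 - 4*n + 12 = (n - 3)*(n^2 - 4) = (n - 3)*(n - 2)*(n + 2)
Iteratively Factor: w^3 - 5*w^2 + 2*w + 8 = (w - 4)*(w^2 - w - 2) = (w - 4)*(w + 1)*(w - 2)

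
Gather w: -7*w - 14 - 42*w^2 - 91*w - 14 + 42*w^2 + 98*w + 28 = 0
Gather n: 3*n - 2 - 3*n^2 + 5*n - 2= -3*n^2 + 8*n - 4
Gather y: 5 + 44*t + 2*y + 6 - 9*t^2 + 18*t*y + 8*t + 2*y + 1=-9*t^2 + 52*t + y*(18*t + 4) + 12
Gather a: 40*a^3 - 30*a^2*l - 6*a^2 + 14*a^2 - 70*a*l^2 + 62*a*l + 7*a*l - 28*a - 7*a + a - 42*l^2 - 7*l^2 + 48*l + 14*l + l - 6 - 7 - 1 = 40*a^3 + a^2*(8 - 30*l) + a*(-70*l^2 + 69*l - 34) - 49*l^2 + 63*l - 14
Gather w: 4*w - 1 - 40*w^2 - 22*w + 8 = -40*w^2 - 18*w + 7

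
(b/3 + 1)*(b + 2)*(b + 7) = b^3/3 + 4*b^2 + 41*b/3 + 14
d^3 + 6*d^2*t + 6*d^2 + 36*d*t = d*(d + 6)*(d + 6*t)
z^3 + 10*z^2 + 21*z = z*(z + 3)*(z + 7)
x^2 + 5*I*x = x*(x + 5*I)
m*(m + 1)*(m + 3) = m^3 + 4*m^2 + 3*m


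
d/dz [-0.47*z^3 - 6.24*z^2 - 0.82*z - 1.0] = -1.41*z^2 - 12.48*z - 0.82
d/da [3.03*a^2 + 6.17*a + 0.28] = 6.06*a + 6.17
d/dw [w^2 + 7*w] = 2*w + 7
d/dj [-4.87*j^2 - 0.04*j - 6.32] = -9.74*j - 0.04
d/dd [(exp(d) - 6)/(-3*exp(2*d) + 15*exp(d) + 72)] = ((exp(d) - 6)*(2*exp(d) - 5) - exp(2*d) + 5*exp(d) + 24)*exp(d)/(3*(-exp(2*d) + 5*exp(d) + 24)^2)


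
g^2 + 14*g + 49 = (g + 7)^2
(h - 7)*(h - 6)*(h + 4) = h^3 - 9*h^2 - 10*h + 168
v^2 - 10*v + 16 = (v - 8)*(v - 2)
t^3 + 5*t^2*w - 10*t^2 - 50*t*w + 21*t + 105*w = (t - 7)*(t - 3)*(t + 5*w)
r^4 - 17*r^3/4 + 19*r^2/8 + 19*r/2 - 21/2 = (r - 2)^2*(r - 7/4)*(r + 3/2)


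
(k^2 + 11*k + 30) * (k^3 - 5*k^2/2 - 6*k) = k^5 + 17*k^4/2 - 7*k^3/2 - 141*k^2 - 180*k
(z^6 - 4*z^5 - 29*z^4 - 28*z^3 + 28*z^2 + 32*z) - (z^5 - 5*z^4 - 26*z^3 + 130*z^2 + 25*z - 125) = z^6 - 5*z^5 - 24*z^4 - 2*z^3 - 102*z^2 + 7*z + 125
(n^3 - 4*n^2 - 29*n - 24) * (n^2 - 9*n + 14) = n^5 - 13*n^4 + 21*n^3 + 181*n^2 - 190*n - 336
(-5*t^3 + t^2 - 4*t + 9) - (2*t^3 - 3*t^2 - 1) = -7*t^3 + 4*t^2 - 4*t + 10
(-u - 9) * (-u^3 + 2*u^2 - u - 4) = u^4 + 7*u^3 - 17*u^2 + 13*u + 36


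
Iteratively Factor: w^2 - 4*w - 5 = (w - 5)*(w + 1)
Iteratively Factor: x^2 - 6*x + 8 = (x - 4)*(x - 2)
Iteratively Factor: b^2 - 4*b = (b - 4)*(b)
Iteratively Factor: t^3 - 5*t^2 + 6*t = (t)*(t^2 - 5*t + 6) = t*(t - 2)*(t - 3)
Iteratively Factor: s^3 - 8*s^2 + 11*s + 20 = (s + 1)*(s^2 - 9*s + 20) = (s - 4)*(s + 1)*(s - 5)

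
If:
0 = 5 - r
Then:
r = 5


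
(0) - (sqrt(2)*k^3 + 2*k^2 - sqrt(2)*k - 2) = -sqrt(2)*k^3 - 2*k^2 + sqrt(2)*k + 2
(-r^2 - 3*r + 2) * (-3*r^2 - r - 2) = 3*r^4 + 10*r^3 - r^2 + 4*r - 4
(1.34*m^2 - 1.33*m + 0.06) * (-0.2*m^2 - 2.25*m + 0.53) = -0.268*m^4 - 2.749*m^3 + 3.6907*m^2 - 0.8399*m + 0.0318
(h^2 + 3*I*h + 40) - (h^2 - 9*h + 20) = 9*h + 3*I*h + 20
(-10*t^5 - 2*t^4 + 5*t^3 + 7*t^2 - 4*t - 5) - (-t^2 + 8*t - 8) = -10*t^5 - 2*t^4 + 5*t^3 + 8*t^2 - 12*t + 3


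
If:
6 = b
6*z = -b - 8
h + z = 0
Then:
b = 6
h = 7/3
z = -7/3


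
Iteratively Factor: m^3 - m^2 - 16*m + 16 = (m - 4)*(m^2 + 3*m - 4) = (m - 4)*(m - 1)*(m + 4)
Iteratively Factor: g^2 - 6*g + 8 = (g - 2)*(g - 4)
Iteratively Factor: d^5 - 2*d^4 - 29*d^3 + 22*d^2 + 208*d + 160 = (d - 4)*(d^4 + 2*d^3 - 21*d^2 - 62*d - 40) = (d - 5)*(d - 4)*(d^3 + 7*d^2 + 14*d + 8) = (d - 5)*(d - 4)*(d + 2)*(d^2 + 5*d + 4) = (d - 5)*(d - 4)*(d + 1)*(d + 2)*(d + 4)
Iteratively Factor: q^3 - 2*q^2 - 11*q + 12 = (q + 3)*(q^2 - 5*q + 4) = (q - 1)*(q + 3)*(q - 4)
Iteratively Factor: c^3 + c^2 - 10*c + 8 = (c + 4)*(c^2 - 3*c + 2) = (c - 1)*(c + 4)*(c - 2)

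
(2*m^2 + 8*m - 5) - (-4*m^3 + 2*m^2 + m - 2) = 4*m^3 + 7*m - 3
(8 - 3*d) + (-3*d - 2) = 6 - 6*d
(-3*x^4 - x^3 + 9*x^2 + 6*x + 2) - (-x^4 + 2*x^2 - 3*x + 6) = -2*x^4 - x^3 + 7*x^2 + 9*x - 4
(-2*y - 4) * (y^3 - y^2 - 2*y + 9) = -2*y^4 - 2*y^3 + 8*y^2 - 10*y - 36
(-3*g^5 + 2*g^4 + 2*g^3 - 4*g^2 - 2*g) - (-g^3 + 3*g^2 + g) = -3*g^5 + 2*g^4 + 3*g^3 - 7*g^2 - 3*g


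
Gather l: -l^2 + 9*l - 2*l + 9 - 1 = -l^2 + 7*l + 8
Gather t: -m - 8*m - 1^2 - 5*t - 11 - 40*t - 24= -9*m - 45*t - 36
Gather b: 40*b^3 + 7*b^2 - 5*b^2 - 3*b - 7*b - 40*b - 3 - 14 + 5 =40*b^3 + 2*b^2 - 50*b - 12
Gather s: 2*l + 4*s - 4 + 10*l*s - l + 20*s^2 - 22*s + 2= l + 20*s^2 + s*(10*l - 18) - 2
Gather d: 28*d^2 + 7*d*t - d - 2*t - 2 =28*d^2 + d*(7*t - 1) - 2*t - 2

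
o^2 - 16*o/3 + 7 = (o - 3)*(o - 7/3)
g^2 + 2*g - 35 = (g - 5)*(g + 7)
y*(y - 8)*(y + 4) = y^3 - 4*y^2 - 32*y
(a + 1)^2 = a^2 + 2*a + 1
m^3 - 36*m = m*(m - 6)*(m + 6)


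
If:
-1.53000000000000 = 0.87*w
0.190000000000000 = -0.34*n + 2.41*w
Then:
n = -13.02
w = -1.76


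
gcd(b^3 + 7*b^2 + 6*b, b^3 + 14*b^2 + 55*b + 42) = b^2 + 7*b + 6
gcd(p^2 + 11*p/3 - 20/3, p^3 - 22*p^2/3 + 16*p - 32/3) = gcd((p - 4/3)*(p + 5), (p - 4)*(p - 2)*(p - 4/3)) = p - 4/3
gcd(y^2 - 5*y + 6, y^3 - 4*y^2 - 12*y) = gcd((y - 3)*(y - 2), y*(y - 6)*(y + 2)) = 1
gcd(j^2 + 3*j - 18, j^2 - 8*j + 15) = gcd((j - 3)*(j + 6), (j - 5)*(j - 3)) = j - 3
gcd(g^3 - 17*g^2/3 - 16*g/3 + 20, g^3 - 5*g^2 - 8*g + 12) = g^2 - 4*g - 12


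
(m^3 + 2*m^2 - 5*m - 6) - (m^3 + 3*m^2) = -m^2 - 5*m - 6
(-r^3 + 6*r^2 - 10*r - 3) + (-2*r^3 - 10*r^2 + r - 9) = -3*r^3 - 4*r^2 - 9*r - 12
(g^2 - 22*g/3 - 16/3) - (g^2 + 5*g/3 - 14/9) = -9*g - 34/9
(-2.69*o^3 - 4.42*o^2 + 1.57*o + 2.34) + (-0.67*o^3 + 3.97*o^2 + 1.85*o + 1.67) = -3.36*o^3 - 0.45*o^2 + 3.42*o + 4.01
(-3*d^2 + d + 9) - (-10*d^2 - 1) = 7*d^2 + d + 10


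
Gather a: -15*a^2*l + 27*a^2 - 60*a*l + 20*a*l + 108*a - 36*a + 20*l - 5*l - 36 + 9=a^2*(27 - 15*l) + a*(72 - 40*l) + 15*l - 27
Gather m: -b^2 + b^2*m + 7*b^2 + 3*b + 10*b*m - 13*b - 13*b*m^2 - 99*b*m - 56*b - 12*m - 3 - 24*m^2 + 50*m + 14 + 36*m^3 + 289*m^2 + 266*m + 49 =6*b^2 - 66*b + 36*m^3 + m^2*(265 - 13*b) + m*(b^2 - 89*b + 304) + 60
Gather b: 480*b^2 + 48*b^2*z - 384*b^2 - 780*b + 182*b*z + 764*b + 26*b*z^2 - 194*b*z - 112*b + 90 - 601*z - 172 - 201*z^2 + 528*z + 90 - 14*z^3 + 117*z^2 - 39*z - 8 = b^2*(48*z + 96) + b*(26*z^2 - 12*z - 128) - 14*z^3 - 84*z^2 - 112*z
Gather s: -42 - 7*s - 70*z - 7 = -7*s - 70*z - 49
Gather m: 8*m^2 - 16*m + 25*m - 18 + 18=8*m^2 + 9*m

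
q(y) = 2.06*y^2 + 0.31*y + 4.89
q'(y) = 4.12*y + 0.31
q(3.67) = 33.77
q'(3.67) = 15.43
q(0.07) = 4.92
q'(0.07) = 0.60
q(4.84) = 54.65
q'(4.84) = 20.25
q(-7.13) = 107.40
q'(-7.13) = -29.07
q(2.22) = 15.73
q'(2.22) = 9.46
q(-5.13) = 57.51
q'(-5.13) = -20.83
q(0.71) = 6.15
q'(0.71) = 3.24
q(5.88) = 77.94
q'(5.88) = 24.54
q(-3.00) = 22.50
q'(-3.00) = -12.05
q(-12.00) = 297.81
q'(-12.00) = -49.13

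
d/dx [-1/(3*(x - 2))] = 1/(3*(x - 2)^2)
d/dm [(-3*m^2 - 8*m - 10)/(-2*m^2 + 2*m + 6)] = (-11*m^2 - 38*m - 14)/(2*(m^4 - 2*m^3 - 5*m^2 + 6*m + 9))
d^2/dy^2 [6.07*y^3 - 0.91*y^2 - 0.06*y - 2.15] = 36.42*y - 1.82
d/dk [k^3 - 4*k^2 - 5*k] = 3*k^2 - 8*k - 5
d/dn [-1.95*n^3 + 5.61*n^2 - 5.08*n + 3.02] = -5.85*n^2 + 11.22*n - 5.08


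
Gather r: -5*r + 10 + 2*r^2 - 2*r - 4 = 2*r^2 - 7*r + 6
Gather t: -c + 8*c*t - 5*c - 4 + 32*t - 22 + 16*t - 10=-6*c + t*(8*c + 48) - 36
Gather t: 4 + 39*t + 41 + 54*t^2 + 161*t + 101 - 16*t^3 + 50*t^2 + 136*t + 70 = -16*t^3 + 104*t^2 + 336*t + 216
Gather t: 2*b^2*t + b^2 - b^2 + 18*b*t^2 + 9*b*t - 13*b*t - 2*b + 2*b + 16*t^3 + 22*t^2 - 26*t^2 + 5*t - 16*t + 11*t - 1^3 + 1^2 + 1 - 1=16*t^3 + t^2*(18*b - 4) + t*(2*b^2 - 4*b)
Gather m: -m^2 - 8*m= -m^2 - 8*m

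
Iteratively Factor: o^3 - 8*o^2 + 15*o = (o - 5)*(o^2 - 3*o) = (o - 5)*(o - 3)*(o)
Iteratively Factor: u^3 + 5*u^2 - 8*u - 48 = (u + 4)*(u^2 + u - 12) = (u - 3)*(u + 4)*(u + 4)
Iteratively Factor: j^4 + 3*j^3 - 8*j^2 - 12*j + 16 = (j + 4)*(j^3 - j^2 - 4*j + 4) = (j + 2)*(j + 4)*(j^2 - 3*j + 2) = (j - 1)*(j + 2)*(j + 4)*(j - 2)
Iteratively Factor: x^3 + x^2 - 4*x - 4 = (x + 1)*(x^2 - 4) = (x - 2)*(x + 1)*(x + 2)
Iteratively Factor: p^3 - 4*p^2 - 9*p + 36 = (p - 4)*(p^2 - 9) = (p - 4)*(p - 3)*(p + 3)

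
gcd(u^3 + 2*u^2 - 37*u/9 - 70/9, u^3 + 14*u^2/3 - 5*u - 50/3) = u^2 - u/3 - 10/3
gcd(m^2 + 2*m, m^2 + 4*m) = m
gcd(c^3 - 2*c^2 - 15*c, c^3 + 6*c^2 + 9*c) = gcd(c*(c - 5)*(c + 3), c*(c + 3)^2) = c^2 + 3*c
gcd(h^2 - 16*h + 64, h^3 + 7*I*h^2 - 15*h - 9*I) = 1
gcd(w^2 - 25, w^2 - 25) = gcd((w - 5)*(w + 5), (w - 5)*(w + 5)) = w^2 - 25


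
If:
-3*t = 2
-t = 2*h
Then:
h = 1/3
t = -2/3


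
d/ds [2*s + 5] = 2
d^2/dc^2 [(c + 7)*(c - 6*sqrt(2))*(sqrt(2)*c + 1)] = 6*sqrt(2)*c - 22 + 14*sqrt(2)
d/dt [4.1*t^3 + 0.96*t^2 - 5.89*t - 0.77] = 12.3*t^2 + 1.92*t - 5.89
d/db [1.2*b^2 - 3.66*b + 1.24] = 2.4*b - 3.66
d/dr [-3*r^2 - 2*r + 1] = -6*r - 2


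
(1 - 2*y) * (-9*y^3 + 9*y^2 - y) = 18*y^4 - 27*y^3 + 11*y^2 - y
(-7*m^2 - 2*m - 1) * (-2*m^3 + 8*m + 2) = 14*m^5 + 4*m^4 - 54*m^3 - 30*m^2 - 12*m - 2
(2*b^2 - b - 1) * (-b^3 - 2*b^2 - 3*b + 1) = -2*b^5 - 3*b^4 - 3*b^3 + 7*b^2 + 2*b - 1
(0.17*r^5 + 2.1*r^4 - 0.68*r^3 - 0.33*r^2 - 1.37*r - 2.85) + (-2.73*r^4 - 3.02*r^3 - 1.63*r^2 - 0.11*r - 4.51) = 0.17*r^5 - 0.63*r^4 - 3.7*r^3 - 1.96*r^2 - 1.48*r - 7.36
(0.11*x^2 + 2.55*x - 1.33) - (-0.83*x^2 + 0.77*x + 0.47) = 0.94*x^2 + 1.78*x - 1.8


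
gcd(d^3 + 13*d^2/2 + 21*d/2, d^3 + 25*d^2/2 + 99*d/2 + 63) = d^2 + 13*d/2 + 21/2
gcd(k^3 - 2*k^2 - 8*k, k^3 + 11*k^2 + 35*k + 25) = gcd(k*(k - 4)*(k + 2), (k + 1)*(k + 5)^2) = 1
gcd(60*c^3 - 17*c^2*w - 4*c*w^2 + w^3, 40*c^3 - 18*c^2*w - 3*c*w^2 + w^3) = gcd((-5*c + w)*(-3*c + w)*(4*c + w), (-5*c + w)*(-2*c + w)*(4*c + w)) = -20*c^2 - c*w + w^2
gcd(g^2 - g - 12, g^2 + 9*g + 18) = g + 3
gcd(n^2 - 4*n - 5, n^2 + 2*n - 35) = n - 5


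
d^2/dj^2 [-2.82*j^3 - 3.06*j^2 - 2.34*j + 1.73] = -16.92*j - 6.12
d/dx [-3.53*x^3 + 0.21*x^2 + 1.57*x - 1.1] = -10.59*x^2 + 0.42*x + 1.57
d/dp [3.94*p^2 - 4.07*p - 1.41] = 7.88*p - 4.07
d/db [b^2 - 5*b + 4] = 2*b - 5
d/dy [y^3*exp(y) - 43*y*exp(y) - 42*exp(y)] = (y^3 + 3*y^2 - 43*y - 85)*exp(y)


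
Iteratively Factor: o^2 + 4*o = (o)*(o + 4)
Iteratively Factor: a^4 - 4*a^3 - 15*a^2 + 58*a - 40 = (a - 2)*(a^3 - 2*a^2 - 19*a + 20) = (a - 5)*(a - 2)*(a^2 + 3*a - 4) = (a - 5)*(a - 2)*(a + 4)*(a - 1)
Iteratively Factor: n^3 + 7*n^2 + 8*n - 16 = (n + 4)*(n^2 + 3*n - 4) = (n - 1)*(n + 4)*(n + 4)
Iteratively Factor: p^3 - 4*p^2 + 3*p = (p)*(p^2 - 4*p + 3) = p*(p - 3)*(p - 1)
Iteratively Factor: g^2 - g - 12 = (g - 4)*(g + 3)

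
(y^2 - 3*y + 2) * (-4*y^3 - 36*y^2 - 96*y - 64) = -4*y^5 - 24*y^4 + 4*y^3 + 152*y^2 - 128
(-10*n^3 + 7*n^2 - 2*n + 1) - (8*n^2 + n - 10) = -10*n^3 - n^2 - 3*n + 11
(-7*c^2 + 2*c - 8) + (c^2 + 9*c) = -6*c^2 + 11*c - 8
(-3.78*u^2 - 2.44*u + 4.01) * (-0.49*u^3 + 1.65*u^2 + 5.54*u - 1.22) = 1.8522*u^5 - 5.0414*u^4 - 26.9321*u^3 - 2.2895*u^2 + 25.1922*u - 4.8922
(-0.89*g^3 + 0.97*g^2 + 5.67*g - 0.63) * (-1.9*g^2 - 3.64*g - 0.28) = 1.691*g^5 + 1.3966*g^4 - 14.0546*g^3 - 19.7134*g^2 + 0.7056*g + 0.1764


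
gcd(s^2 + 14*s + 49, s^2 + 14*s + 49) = s^2 + 14*s + 49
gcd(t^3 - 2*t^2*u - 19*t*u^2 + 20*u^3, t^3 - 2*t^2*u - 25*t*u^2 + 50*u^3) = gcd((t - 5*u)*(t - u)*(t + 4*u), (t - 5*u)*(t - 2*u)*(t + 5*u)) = t - 5*u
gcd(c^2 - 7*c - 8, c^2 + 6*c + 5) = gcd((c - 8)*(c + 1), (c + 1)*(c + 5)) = c + 1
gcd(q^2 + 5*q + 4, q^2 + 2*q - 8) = q + 4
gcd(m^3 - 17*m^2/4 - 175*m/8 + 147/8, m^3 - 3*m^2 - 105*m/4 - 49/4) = m^2 - 7*m/2 - 49/2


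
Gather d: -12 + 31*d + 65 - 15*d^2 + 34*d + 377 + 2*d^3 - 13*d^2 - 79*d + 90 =2*d^3 - 28*d^2 - 14*d + 520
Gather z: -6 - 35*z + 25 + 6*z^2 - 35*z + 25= 6*z^2 - 70*z + 44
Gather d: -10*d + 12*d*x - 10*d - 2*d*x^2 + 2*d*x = d*(-2*x^2 + 14*x - 20)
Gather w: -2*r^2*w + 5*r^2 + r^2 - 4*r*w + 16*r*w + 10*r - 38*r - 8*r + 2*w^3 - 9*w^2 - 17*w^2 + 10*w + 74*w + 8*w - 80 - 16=6*r^2 - 36*r + 2*w^3 - 26*w^2 + w*(-2*r^2 + 12*r + 92) - 96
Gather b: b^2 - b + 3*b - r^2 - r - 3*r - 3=b^2 + 2*b - r^2 - 4*r - 3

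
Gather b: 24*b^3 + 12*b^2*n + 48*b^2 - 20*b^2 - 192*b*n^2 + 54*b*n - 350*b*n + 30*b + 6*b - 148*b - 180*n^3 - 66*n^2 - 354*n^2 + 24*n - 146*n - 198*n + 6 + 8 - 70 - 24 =24*b^3 + b^2*(12*n + 28) + b*(-192*n^2 - 296*n - 112) - 180*n^3 - 420*n^2 - 320*n - 80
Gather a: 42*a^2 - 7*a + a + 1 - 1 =42*a^2 - 6*a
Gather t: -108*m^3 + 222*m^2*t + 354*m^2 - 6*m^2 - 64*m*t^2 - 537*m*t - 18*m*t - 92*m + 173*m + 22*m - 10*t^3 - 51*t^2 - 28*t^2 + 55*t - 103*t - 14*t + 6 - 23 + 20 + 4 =-108*m^3 + 348*m^2 + 103*m - 10*t^3 + t^2*(-64*m - 79) + t*(222*m^2 - 555*m - 62) + 7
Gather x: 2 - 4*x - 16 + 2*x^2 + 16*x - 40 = 2*x^2 + 12*x - 54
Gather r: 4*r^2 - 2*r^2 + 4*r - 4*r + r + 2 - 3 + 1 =2*r^2 + r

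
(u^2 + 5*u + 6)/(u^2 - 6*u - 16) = (u + 3)/(u - 8)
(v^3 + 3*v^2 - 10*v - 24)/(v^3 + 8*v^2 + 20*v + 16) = (v - 3)/(v + 2)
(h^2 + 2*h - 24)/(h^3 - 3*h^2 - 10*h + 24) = (h + 6)/(h^2 + h - 6)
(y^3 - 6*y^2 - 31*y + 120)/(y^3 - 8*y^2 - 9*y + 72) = (y + 5)/(y + 3)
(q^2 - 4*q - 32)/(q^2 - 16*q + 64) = (q + 4)/(q - 8)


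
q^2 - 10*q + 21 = (q - 7)*(q - 3)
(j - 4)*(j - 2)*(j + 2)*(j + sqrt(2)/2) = j^4 - 4*j^3 + sqrt(2)*j^3/2 - 4*j^2 - 2*sqrt(2)*j^2 - 2*sqrt(2)*j + 16*j + 8*sqrt(2)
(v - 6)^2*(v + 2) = v^3 - 10*v^2 + 12*v + 72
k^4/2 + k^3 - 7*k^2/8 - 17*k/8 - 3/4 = (k/2 + 1/2)*(k - 3/2)*(k + 1/2)*(k + 2)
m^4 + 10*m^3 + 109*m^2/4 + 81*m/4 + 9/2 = (m + 1/2)^2*(m + 3)*(m + 6)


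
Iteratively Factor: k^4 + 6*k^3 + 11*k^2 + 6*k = (k)*(k^3 + 6*k^2 + 11*k + 6) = k*(k + 3)*(k^2 + 3*k + 2) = k*(k + 1)*(k + 3)*(k + 2)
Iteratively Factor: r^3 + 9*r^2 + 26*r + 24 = (r + 2)*(r^2 + 7*r + 12) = (r + 2)*(r + 3)*(r + 4)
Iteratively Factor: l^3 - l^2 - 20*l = (l - 5)*(l^2 + 4*l) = l*(l - 5)*(l + 4)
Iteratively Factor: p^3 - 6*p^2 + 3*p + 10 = (p - 5)*(p^2 - p - 2) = (p - 5)*(p - 2)*(p + 1)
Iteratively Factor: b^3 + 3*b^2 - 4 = (b - 1)*(b^2 + 4*b + 4) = (b - 1)*(b + 2)*(b + 2)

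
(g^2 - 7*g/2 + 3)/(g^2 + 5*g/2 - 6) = (g - 2)/(g + 4)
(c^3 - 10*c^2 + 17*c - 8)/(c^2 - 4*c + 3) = (c^2 - 9*c + 8)/(c - 3)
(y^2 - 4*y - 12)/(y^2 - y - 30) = (y + 2)/(y + 5)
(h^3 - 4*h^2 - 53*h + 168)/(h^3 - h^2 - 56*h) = (h - 3)/h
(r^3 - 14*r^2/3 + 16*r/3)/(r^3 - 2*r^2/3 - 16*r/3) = (r - 2)/(r + 2)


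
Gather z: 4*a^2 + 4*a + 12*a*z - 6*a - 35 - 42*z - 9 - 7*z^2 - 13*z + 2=4*a^2 - 2*a - 7*z^2 + z*(12*a - 55) - 42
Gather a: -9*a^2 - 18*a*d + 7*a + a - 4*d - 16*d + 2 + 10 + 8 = -9*a^2 + a*(8 - 18*d) - 20*d + 20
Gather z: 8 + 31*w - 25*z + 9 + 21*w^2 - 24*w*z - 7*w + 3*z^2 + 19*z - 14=21*w^2 + 24*w + 3*z^2 + z*(-24*w - 6) + 3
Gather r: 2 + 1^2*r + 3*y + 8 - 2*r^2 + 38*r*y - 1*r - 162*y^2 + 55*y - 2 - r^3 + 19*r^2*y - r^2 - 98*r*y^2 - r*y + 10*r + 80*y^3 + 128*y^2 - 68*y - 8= -r^3 + r^2*(19*y - 3) + r*(-98*y^2 + 37*y + 10) + 80*y^3 - 34*y^2 - 10*y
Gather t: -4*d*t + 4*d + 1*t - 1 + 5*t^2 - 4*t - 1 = 4*d + 5*t^2 + t*(-4*d - 3) - 2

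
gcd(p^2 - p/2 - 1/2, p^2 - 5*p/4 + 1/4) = p - 1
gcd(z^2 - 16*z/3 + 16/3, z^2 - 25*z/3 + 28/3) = z - 4/3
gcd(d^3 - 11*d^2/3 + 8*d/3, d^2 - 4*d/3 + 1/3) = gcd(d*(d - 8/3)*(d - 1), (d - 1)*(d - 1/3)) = d - 1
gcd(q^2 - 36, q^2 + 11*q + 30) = q + 6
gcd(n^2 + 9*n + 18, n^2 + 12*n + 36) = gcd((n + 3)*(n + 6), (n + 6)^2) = n + 6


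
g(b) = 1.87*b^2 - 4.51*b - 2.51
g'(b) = 3.74*b - 4.51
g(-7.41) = 133.59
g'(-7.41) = -32.22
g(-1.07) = 4.46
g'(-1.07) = -8.51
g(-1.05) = 4.29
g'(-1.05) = -8.44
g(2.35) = -2.78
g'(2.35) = 4.28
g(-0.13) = -1.89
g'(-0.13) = -5.00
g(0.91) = -5.07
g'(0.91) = -1.11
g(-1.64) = 9.92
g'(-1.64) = -10.64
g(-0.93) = 3.30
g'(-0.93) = -7.99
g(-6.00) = 91.87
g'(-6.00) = -26.95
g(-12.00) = 320.89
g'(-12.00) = -49.39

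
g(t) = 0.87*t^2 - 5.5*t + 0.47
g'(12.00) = 15.38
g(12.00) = 59.75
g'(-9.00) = -21.16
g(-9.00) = 120.44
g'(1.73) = -2.49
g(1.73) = -6.44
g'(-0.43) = -6.25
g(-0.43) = 3.00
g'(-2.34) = -9.57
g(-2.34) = 18.10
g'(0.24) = -5.08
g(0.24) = -0.80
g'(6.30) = 5.46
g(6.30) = 0.35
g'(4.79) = 2.83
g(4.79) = -5.91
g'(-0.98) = -7.21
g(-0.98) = 6.70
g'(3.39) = 0.40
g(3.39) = -8.18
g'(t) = 1.74*t - 5.5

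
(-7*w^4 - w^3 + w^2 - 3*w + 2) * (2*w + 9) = -14*w^5 - 65*w^4 - 7*w^3 + 3*w^2 - 23*w + 18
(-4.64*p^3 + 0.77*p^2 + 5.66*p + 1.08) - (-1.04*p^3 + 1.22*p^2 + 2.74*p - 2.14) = -3.6*p^3 - 0.45*p^2 + 2.92*p + 3.22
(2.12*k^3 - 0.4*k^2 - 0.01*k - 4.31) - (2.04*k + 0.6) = 2.12*k^3 - 0.4*k^2 - 2.05*k - 4.91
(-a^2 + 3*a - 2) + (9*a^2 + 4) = 8*a^2 + 3*a + 2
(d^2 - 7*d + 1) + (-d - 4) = d^2 - 8*d - 3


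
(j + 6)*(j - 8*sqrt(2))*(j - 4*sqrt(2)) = j^3 - 12*sqrt(2)*j^2 + 6*j^2 - 72*sqrt(2)*j + 64*j + 384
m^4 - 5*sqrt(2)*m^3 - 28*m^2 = m^2*(m - 7*sqrt(2))*(m + 2*sqrt(2))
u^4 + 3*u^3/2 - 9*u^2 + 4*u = u*(u - 2)*(u - 1/2)*(u + 4)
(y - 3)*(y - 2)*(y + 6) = y^3 + y^2 - 24*y + 36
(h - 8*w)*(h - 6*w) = h^2 - 14*h*w + 48*w^2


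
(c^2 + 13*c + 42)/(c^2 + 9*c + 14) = (c + 6)/(c + 2)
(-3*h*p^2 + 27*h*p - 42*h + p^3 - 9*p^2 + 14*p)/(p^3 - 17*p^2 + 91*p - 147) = (-3*h*p + 6*h + p^2 - 2*p)/(p^2 - 10*p + 21)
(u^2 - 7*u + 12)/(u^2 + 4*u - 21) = (u - 4)/(u + 7)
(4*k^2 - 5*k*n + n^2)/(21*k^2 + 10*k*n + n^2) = (4*k^2 - 5*k*n + n^2)/(21*k^2 + 10*k*n + n^2)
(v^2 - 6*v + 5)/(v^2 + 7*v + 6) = (v^2 - 6*v + 5)/(v^2 + 7*v + 6)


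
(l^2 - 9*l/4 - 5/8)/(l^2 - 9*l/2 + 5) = (l + 1/4)/(l - 2)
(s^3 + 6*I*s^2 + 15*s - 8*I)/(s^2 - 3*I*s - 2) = (s^2 + 7*I*s + 8)/(s - 2*I)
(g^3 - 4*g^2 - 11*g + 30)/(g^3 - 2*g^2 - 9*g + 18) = (g - 5)/(g - 3)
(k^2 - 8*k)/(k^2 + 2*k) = (k - 8)/(k + 2)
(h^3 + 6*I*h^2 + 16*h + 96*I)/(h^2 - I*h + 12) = (h^2 + 10*I*h - 24)/(h + 3*I)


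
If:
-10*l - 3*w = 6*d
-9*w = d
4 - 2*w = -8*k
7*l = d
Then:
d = 0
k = -1/2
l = 0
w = 0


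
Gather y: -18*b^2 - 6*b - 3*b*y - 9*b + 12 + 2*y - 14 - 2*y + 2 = -18*b^2 - 3*b*y - 15*b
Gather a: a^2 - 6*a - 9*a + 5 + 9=a^2 - 15*a + 14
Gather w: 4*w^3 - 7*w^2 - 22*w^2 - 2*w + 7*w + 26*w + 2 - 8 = 4*w^3 - 29*w^2 + 31*w - 6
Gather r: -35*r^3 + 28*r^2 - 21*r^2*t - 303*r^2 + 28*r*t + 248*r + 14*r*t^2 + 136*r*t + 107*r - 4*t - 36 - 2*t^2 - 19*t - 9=-35*r^3 + r^2*(-21*t - 275) + r*(14*t^2 + 164*t + 355) - 2*t^2 - 23*t - 45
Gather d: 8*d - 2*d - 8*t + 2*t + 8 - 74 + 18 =6*d - 6*t - 48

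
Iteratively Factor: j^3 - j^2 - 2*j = (j + 1)*(j^2 - 2*j) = (j - 2)*(j + 1)*(j)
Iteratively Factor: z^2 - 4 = (z + 2)*(z - 2)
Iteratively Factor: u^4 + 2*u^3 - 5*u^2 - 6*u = (u - 2)*(u^3 + 4*u^2 + 3*u) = u*(u - 2)*(u^2 + 4*u + 3) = u*(u - 2)*(u + 1)*(u + 3)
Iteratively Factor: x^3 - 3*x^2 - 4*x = (x - 4)*(x^2 + x) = (x - 4)*(x + 1)*(x)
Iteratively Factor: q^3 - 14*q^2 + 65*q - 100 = (q - 5)*(q^2 - 9*q + 20) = (q - 5)*(q - 4)*(q - 5)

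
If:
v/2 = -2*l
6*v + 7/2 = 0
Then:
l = 7/48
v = -7/12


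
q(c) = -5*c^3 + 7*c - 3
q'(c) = 7 - 15*c^2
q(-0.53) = -5.97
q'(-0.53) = 2.79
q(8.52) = -3035.71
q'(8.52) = -1081.86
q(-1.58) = 5.66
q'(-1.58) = -30.45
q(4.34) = -381.35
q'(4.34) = -275.53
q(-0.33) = -5.13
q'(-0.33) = 5.37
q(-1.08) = -4.26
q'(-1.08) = -10.50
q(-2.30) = 41.74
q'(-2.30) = -72.35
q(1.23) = -3.69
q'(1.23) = -15.69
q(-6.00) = 1035.00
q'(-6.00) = -533.00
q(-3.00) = 111.00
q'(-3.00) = -128.00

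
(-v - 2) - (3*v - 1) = -4*v - 1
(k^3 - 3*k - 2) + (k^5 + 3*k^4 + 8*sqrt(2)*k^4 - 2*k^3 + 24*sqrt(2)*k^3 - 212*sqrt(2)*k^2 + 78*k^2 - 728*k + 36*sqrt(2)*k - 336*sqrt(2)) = k^5 + 3*k^4 + 8*sqrt(2)*k^4 - k^3 + 24*sqrt(2)*k^3 - 212*sqrt(2)*k^2 + 78*k^2 - 731*k + 36*sqrt(2)*k - 336*sqrt(2) - 2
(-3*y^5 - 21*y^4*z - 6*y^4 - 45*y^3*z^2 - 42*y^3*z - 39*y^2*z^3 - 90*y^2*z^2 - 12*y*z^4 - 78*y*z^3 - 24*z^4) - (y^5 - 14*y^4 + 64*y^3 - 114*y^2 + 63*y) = -4*y^5 - 21*y^4*z + 8*y^4 - 45*y^3*z^2 - 42*y^3*z - 64*y^3 - 39*y^2*z^3 - 90*y^2*z^2 + 114*y^2 - 12*y*z^4 - 78*y*z^3 - 63*y - 24*z^4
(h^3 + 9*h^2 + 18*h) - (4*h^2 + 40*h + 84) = h^3 + 5*h^2 - 22*h - 84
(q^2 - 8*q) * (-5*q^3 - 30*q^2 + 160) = -5*q^5 + 10*q^4 + 240*q^3 + 160*q^2 - 1280*q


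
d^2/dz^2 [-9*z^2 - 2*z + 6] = -18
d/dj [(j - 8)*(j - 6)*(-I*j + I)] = I*(-3*j^2 + 30*j - 62)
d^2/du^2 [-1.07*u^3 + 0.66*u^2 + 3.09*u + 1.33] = 1.32 - 6.42*u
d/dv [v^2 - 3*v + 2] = 2*v - 3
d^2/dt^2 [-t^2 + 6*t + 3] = -2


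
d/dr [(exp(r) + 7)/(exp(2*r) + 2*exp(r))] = (-exp(2*r) - 14*exp(r) - 14)*exp(-r)/(exp(2*r) + 4*exp(r) + 4)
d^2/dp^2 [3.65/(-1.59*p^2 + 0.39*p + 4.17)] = (-18.45513*p^2 + 4.52673*p + 3.65*(3.18*p - 0.39)*(6.36*p - 0.78) + 48.40119)/(-1.59*p^2 + 0.39*p + 4.17)^3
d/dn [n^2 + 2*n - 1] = 2*n + 2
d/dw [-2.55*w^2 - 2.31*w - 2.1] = -5.1*w - 2.31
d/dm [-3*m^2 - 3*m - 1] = -6*m - 3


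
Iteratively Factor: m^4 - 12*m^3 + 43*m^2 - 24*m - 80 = (m + 1)*(m^3 - 13*m^2 + 56*m - 80) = (m - 4)*(m + 1)*(m^2 - 9*m + 20) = (m - 4)^2*(m + 1)*(m - 5)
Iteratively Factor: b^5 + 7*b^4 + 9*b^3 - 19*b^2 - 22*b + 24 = (b - 1)*(b^4 + 8*b^3 + 17*b^2 - 2*b - 24) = (b - 1)*(b + 4)*(b^3 + 4*b^2 + b - 6) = (b - 1)*(b + 2)*(b + 4)*(b^2 + 2*b - 3) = (b - 1)*(b + 2)*(b + 3)*(b + 4)*(b - 1)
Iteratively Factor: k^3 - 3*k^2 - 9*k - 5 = (k + 1)*(k^2 - 4*k - 5) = (k - 5)*(k + 1)*(k + 1)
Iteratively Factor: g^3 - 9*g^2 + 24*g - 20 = (g - 5)*(g^2 - 4*g + 4) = (g - 5)*(g - 2)*(g - 2)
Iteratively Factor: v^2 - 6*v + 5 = (v - 1)*(v - 5)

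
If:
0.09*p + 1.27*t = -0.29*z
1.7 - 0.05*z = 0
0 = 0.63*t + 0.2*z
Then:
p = 42.75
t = -10.79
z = 34.00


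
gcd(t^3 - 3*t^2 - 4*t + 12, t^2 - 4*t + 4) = t - 2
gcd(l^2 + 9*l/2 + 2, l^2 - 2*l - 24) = l + 4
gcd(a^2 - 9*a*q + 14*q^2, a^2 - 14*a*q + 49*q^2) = -a + 7*q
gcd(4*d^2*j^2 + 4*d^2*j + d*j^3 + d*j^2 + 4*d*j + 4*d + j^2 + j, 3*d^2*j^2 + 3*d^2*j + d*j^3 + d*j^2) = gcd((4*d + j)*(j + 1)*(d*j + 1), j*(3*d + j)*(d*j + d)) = j + 1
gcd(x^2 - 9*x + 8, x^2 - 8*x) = x - 8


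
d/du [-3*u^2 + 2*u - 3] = 2 - 6*u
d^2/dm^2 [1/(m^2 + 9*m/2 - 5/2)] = 4*(-4*m^2 - 18*m + (4*m + 9)^2 + 10)/(2*m^2 + 9*m - 5)^3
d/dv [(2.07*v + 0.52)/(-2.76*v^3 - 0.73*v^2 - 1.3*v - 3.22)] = (11.4264*v^3 + 5.8167*v^2 + 0.7592*v - 5.9894)/(7.6176*v^6 + 4.0296*v^5 + 7.7089*v^4 + 19.6724*v^3 + 6.3912*v^2 + 8.372*v + 10.3684)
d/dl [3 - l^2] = -2*l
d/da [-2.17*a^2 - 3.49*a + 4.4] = -4.34*a - 3.49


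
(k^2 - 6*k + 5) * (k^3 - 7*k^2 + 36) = k^5 - 13*k^4 + 47*k^3 + k^2 - 216*k + 180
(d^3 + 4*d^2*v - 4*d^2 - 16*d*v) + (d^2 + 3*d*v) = d^3 + 4*d^2*v - 3*d^2 - 13*d*v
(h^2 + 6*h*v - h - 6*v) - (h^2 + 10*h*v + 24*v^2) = -4*h*v - h - 24*v^2 - 6*v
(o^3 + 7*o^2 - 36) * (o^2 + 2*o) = o^5 + 9*o^4 + 14*o^3 - 36*o^2 - 72*o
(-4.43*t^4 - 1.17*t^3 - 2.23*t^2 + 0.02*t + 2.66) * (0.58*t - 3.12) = -2.5694*t^5 + 13.143*t^4 + 2.357*t^3 + 6.9692*t^2 + 1.4804*t - 8.2992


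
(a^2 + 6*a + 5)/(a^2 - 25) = (a + 1)/(a - 5)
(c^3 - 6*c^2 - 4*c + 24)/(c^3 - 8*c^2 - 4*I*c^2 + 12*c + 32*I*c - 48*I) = (c + 2)/(c - 4*I)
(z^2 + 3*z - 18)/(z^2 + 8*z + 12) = (z - 3)/(z + 2)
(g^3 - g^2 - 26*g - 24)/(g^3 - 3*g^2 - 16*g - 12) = (g + 4)/(g + 2)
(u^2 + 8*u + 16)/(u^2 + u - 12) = (u + 4)/(u - 3)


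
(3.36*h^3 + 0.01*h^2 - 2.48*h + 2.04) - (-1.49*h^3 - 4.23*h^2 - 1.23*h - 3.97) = 4.85*h^3 + 4.24*h^2 - 1.25*h + 6.01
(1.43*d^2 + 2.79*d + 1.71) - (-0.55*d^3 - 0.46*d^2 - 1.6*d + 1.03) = 0.55*d^3 + 1.89*d^2 + 4.39*d + 0.68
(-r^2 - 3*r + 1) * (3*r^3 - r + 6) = -3*r^5 - 9*r^4 + 4*r^3 - 3*r^2 - 19*r + 6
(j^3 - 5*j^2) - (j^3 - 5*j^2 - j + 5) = j - 5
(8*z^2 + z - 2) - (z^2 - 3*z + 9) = 7*z^2 + 4*z - 11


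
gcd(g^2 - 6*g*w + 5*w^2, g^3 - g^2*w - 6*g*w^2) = 1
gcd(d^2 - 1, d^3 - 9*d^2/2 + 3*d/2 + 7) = d + 1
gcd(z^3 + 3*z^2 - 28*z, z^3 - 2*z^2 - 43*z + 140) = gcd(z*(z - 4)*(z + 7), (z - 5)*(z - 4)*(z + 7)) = z^2 + 3*z - 28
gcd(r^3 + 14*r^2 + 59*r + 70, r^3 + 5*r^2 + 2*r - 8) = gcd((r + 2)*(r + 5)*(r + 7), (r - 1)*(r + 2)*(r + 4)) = r + 2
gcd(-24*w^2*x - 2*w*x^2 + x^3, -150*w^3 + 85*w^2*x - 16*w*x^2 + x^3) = -6*w + x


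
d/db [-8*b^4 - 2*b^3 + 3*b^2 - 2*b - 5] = -32*b^3 - 6*b^2 + 6*b - 2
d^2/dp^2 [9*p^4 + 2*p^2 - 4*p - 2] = 108*p^2 + 4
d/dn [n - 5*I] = 1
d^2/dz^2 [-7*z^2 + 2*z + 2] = -14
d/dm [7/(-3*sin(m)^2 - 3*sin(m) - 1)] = 21*(2*sin(m) + 1)*cos(m)/(3*sin(m)^2 + 3*sin(m) + 1)^2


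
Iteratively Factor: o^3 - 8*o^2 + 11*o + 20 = (o + 1)*(o^2 - 9*o + 20) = (o - 5)*(o + 1)*(o - 4)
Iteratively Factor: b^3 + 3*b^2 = (b)*(b^2 + 3*b) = b*(b + 3)*(b)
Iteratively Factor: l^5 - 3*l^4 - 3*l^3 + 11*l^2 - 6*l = (l - 1)*(l^4 - 2*l^3 - 5*l^2 + 6*l) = (l - 1)^2*(l^3 - l^2 - 6*l) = l*(l - 1)^2*(l^2 - l - 6) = l*(l - 1)^2*(l + 2)*(l - 3)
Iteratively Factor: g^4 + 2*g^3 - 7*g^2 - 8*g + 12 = (g - 1)*(g^3 + 3*g^2 - 4*g - 12) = (g - 2)*(g - 1)*(g^2 + 5*g + 6) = (g - 2)*(g - 1)*(g + 2)*(g + 3)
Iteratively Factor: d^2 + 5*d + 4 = (d + 1)*(d + 4)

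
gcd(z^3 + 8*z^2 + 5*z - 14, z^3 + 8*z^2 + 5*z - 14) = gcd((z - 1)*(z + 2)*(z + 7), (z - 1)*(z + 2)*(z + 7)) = z^3 + 8*z^2 + 5*z - 14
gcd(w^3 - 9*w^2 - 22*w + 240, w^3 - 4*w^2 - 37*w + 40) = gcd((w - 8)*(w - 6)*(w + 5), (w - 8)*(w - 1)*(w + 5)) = w^2 - 3*w - 40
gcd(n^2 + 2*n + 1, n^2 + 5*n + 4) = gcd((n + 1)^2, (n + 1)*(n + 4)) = n + 1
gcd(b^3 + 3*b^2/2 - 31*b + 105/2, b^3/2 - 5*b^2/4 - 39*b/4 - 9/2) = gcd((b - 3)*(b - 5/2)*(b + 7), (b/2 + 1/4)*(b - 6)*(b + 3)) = 1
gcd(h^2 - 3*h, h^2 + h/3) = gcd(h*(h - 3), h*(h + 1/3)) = h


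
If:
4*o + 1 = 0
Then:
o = -1/4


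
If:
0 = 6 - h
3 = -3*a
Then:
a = -1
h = 6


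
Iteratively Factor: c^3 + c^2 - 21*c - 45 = (c + 3)*(c^2 - 2*c - 15) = (c + 3)^2*(c - 5)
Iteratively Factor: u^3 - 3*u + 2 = (u + 2)*(u^2 - 2*u + 1) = (u - 1)*(u + 2)*(u - 1)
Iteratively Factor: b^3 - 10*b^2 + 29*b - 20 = (b - 4)*(b^2 - 6*b + 5) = (b - 5)*(b - 4)*(b - 1)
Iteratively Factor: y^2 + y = (y)*(y + 1)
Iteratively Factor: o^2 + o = (o)*(o + 1)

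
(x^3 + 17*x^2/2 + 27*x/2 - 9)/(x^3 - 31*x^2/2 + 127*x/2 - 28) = (x^2 + 9*x + 18)/(x^2 - 15*x + 56)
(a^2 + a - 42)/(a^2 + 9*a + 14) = (a - 6)/(a + 2)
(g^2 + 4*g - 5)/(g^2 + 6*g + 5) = (g - 1)/(g + 1)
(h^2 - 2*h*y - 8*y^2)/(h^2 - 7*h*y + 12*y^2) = (-h - 2*y)/(-h + 3*y)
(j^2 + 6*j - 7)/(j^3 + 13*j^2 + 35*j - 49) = 1/(j + 7)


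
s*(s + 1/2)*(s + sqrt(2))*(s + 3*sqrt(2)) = s^4 + s^3/2 + 4*sqrt(2)*s^3 + 2*sqrt(2)*s^2 + 6*s^2 + 3*s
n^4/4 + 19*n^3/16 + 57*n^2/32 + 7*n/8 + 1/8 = (n/2 + 1)^2*(n + 1/4)*(n + 1/2)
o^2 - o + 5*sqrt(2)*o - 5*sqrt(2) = (o - 1)*(o + 5*sqrt(2))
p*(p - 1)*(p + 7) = p^3 + 6*p^2 - 7*p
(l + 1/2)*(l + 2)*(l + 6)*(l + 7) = l^4 + 31*l^3/2 + 151*l^2/2 + 118*l + 42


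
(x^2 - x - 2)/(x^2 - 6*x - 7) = (x - 2)/(x - 7)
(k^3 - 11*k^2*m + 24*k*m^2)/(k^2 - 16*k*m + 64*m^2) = k*(k - 3*m)/(k - 8*m)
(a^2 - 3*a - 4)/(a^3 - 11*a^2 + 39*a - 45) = (a^2 - 3*a - 4)/(a^3 - 11*a^2 + 39*a - 45)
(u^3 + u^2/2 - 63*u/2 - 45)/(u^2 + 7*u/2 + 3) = (u^2 - u - 30)/(u + 2)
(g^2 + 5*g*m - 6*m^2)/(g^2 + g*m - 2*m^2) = (g + 6*m)/(g + 2*m)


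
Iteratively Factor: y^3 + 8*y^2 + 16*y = (y + 4)*(y^2 + 4*y) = y*(y + 4)*(y + 4)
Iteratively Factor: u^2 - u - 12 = (u + 3)*(u - 4)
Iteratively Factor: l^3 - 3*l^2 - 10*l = (l + 2)*(l^2 - 5*l) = (l - 5)*(l + 2)*(l)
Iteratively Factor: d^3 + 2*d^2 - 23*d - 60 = (d - 5)*(d^2 + 7*d + 12) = (d - 5)*(d + 4)*(d + 3)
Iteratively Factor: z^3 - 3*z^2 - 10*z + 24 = (z - 4)*(z^2 + z - 6) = (z - 4)*(z + 3)*(z - 2)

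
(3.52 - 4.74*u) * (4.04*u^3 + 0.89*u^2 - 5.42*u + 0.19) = -19.1496*u^4 + 10.0022*u^3 + 28.8236*u^2 - 19.979*u + 0.6688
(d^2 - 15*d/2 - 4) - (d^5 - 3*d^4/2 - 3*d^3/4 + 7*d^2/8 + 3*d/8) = -d^5 + 3*d^4/2 + 3*d^3/4 + d^2/8 - 63*d/8 - 4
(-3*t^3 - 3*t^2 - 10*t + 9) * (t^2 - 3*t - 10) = -3*t^5 + 6*t^4 + 29*t^3 + 69*t^2 + 73*t - 90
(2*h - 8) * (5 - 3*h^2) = -6*h^3 + 24*h^2 + 10*h - 40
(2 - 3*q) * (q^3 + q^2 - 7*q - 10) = -3*q^4 - q^3 + 23*q^2 + 16*q - 20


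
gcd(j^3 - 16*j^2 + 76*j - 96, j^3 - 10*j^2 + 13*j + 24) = j - 8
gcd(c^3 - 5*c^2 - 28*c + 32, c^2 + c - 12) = c + 4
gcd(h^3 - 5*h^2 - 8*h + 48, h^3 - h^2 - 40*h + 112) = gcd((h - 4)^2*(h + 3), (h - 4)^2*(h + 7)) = h^2 - 8*h + 16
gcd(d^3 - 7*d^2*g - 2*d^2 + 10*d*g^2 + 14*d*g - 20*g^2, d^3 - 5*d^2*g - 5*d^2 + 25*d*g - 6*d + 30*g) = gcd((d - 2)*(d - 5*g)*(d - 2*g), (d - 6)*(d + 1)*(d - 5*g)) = d - 5*g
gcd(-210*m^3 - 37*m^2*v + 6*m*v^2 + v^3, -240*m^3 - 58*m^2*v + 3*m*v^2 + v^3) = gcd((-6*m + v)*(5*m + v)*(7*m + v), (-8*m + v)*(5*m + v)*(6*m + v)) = 5*m + v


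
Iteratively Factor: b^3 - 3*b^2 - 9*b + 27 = (b - 3)*(b^2 - 9) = (b - 3)*(b + 3)*(b - 3)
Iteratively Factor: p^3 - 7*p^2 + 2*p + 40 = (p - 4)*(p^2 - 3*p - 10) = (p - 5)*(p - 4)*(p + 2)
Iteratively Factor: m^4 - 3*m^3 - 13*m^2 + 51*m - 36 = (m - 3)*(m^3 - 13*m + 12) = (m - 3)*(m + 4)*(m^2 - 4*m + 3) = (m - 3)^2*(m + 4)*(m - 1)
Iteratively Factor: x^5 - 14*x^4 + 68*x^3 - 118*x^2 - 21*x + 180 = (x - 3)*(x^4 - 11*x^3 + 35*x^2 - 13*x - 60) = (x - 3)^2*(x^3 - 8*x^2 + 11*x + 20) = (x - 4)*(x - 3)^2*(x^2 - 4*x - 5) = (x - 4)*(x - 3)^2*(x + 1)*(x - 5)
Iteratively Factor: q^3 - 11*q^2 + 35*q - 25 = (q - 1)*(q^2 - 10*q + 25) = (q - 5)*(q - 1)*(q - 5)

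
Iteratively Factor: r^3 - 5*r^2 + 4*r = (r)*(r^2 - 5*r + 4) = r*(r - 4)*(r - 1)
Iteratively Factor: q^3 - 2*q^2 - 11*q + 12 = (q + 3)*(q^2 - 5*q + 4) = (q - 1)*(q + 3)*(q - 4)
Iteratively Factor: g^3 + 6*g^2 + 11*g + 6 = (g + 3)*(g^2 + 3*g + 2) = (g + 2)*(g + 3)*(g + 1)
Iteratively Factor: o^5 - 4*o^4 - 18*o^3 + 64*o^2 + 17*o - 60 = (o - 5)*(o^4 + o^3 - 13*o^2 - o + 12) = (o - 5)*(o - 1)*(o^3 + 2*o^2 - 11*o - 12) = (o - 5)*(o - 1)*(o + 1)*(o^2 + o - 12) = (o - 5)*(o - 3)*(o - 1)*(o + 1)*(o + 4)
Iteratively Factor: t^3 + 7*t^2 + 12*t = (t + 3)*(t^2 + 4*t) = t*(t + 3)*(t + 4)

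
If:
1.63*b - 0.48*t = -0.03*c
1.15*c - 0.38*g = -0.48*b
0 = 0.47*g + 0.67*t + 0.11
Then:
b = 0.305494900182672*t + 0.00143437724121444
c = -0.598556243258484*t - 0.0779344967726512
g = -1.42553191489362*t - 0.234042553191489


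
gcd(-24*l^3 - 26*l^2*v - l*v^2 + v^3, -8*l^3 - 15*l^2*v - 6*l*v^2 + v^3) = l + v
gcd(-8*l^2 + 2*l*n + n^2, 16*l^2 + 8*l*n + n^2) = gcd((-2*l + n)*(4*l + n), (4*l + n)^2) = 4*l + n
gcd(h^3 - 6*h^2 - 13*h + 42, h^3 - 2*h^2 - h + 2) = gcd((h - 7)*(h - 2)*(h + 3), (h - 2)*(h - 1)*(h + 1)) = h - 2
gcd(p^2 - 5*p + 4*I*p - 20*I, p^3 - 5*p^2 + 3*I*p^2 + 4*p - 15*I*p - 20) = p^2 + p*(-5 + 4*I) - 20*I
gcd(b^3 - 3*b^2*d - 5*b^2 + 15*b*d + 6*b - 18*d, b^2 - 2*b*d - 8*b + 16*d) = 1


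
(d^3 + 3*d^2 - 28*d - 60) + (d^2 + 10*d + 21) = d^3 + 4*d^2 - 18*d - 39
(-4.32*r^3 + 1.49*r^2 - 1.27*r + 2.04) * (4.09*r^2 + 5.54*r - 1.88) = -17.6688*r^5 - 17.8387*r^4 + 11.1819*r^3 - 1.4934*r^2 + 13.6892*r - 3.8352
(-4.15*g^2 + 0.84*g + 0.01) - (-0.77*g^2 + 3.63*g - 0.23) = -3.38*g^2 - 2.79*g + 0.24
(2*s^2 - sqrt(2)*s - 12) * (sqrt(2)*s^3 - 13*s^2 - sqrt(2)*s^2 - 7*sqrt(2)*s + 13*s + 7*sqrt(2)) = 2*sqrt(2)*s^5 - 28*s^4 - 2*sqrt(2)*s^4 - 13*sqrt(2)*s^3 + 28*s^3 + 13*sqrt(2)*s^2 + 170*s^2 - 170*s + 84*sqrt(2)*s - 84*sqrt(2)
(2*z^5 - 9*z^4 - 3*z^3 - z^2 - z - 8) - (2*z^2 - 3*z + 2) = 2*z^5 - 9*z^4 - 3*z^3 - 3*z^2 + 2*z - 10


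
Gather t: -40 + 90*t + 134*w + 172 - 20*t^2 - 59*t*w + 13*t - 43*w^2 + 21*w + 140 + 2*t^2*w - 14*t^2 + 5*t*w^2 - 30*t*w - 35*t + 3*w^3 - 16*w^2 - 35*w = t^2*(2*w - 34) + t*(5*w^2 - 89*w + 68) + 3*w^3 - 59*w^2 + 120*w + 272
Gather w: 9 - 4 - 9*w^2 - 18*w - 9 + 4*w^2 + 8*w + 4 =-5*w^2 - 10*w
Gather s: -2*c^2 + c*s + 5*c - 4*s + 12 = -2*c^2 + 5*c + s*(c - 4) + 12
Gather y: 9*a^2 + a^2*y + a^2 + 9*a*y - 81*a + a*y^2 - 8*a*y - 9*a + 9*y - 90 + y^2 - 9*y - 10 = 10*a^2 - 90*a + y^2*(a + 1) + y*(a^2 + a) - 100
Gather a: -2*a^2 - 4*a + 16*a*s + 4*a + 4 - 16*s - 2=-2*a^2 + 16*a*s - 16*s + 2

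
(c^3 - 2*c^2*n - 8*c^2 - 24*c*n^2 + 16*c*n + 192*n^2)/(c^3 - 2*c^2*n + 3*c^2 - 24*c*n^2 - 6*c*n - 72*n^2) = (c - 8)/(c + 3)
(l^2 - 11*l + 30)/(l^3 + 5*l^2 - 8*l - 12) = (l^2 - 11*l + 30)/(l^3 + 5*l^2 - 8*l - 12)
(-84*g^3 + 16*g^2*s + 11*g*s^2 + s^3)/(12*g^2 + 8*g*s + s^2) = (-14*g^2 + 5*g*s + s^2)/(2*g + s)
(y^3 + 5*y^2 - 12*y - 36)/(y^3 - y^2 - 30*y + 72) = (y + 2)/(y - 4)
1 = 1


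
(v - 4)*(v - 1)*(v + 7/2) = v^3 - 3*v^2/2 - 27*v/2 + 14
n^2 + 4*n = n*(n + 4)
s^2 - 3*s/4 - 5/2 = (s - 2)*(s + 5/4)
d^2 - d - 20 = (d - 5)*(d + 4)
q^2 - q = q*(q - 1)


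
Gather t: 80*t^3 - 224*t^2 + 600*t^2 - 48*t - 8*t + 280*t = 80*t^3 + 376*t^2 + 224*t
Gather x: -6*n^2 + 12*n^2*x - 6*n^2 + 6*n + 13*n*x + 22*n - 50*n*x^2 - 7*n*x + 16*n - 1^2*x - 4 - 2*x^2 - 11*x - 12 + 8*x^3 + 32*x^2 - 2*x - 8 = -12*n^2 + 44*n + 8*x^3 + x^2*(30 - 50*n) + x*(12*n^2 + 6*n - 14) - 24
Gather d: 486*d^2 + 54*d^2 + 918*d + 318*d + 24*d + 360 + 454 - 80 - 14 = 540*d^2 + 1260*d + 720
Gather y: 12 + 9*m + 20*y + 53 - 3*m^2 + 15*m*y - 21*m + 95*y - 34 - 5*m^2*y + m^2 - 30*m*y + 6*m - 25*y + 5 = -2*m^2 - 6*m + y*(-5*m^2 - 15*m + 90) + 36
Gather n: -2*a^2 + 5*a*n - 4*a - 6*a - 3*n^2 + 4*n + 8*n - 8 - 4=-2*a^2 - 10*a - 3*n^2 + n*(5*a + 12) - 12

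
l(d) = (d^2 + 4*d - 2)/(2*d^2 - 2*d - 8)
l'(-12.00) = -0.01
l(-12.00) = 0.31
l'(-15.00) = -0.00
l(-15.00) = 0.35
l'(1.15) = -1.00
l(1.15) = -0.51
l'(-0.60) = -0.94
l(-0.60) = 0.66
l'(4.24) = -0.66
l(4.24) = 1.69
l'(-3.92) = -0.17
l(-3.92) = -0.08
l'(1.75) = -2.79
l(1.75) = -1.50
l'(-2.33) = -1.27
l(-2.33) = -0.78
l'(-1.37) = -19.31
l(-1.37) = 3.72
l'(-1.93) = -5.28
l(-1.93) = -1.81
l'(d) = (2 - 4*d)*(d^2 + 4*d - 2)/(2*d^2 - 2*d - 8)^2 + (2*d + 4)/(2*d^2 - 2*d - 8)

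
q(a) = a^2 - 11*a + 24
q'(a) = 2*a - 11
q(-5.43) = 113.21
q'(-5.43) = -21.86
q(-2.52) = 58.07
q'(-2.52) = -16.04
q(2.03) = 5.79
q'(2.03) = -6.94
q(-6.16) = 129.71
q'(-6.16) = -23.32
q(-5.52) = 115.19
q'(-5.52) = -22.04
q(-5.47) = 114.09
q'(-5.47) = -21.94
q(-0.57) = 30.59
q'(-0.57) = -12.14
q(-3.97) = 83.43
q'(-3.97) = -18.94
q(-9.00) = 204.00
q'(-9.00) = -29.00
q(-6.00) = 126.00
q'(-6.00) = -23.00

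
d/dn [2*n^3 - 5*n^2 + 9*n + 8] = 6*n^2 - 10*n + 9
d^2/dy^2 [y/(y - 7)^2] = 2*(y + 14)/(y - 7)^4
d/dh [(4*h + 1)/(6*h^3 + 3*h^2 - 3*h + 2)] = (-48*h^3 - 30*h^2 - 6*h + 11)/(36*h^6 + 36*h^5 - 27*h^4 + 6*h^3 + 21*h^2 - 12*h + 4)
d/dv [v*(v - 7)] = 2*v - 7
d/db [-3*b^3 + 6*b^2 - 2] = 3*b*(4 - 3*b)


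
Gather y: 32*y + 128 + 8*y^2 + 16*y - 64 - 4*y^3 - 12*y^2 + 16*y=-4*y^3 - 4*y^2 + 64*y + 64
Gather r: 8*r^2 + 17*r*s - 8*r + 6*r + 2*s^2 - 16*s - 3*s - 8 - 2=8*r^2 + r*(17*s - 2) + 2*s^2 - 19*s - 10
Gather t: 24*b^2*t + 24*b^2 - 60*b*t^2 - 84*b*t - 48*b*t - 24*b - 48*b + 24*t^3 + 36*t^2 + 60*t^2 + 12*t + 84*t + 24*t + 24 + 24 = 24*b^2 - 72*b + 24*t^3 + t^2*(96 - 60*b) + t*(24*b^2 - 132*b + 120) + 48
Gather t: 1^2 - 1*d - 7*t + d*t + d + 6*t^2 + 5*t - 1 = 6*t^2 + t*(d - 2)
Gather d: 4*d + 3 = 4*d + 3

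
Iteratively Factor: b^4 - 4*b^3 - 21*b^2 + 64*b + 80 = (b + 4)*(b^3 - 8*b^2 + 11*b + 20) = (b - 4)*(b + 4)*(b^2 - 4*b - 5) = (b - 4)*(b + 1)*(b + 4)*(b - 5)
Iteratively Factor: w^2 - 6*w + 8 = (w - 4)*(w - 2)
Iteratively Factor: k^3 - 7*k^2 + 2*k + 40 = (k + 2)*(k^2 - 9*k + 20) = (k - 4)*(k + 2)*(k - 5)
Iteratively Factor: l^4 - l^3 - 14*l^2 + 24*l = (l)*(l^3 - l^2 - 14*l + 24) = l*(l - 3)*(l^2 + 2*l - 8) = l*(l - 3)*(l + 4)*(l - 2)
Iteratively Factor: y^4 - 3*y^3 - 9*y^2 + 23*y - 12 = (y - 1)*(y^3 - 2*y^2 - 11*y + 12) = (y - 1)^2*(y^2 - y - 12) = (y - 1)^2*(y + 3)*(y - 4)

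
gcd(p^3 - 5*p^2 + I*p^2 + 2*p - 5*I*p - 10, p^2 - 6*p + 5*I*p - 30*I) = 1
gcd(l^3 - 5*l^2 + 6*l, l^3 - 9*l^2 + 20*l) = l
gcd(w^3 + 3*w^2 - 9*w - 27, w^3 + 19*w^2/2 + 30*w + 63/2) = w^2 + 6*w + 9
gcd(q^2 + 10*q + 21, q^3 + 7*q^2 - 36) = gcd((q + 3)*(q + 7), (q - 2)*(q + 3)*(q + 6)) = q + 3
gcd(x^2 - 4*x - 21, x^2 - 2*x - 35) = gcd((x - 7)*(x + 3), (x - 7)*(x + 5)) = x - 7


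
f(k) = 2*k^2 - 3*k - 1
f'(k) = 4*k - 3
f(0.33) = -1.77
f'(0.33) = -1.68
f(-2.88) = 24.23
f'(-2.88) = -14.52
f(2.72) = 5.64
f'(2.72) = 7.88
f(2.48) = 3.86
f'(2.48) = 6.92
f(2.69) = 5.40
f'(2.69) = 7.76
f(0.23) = -1.58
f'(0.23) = -2.08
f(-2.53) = 19.39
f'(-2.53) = -13.12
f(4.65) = 28.30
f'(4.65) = 15.60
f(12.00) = 251.00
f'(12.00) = 45.00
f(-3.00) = 26.00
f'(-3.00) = -15.00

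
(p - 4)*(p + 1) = p^2 - 3*p - 4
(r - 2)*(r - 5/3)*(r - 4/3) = r^3 - 5*r^2 + 74*r/9 - 40/9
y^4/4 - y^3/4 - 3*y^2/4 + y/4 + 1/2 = (y/4 + 1/4)*(y - 2)*(y - 1)*(y + 1)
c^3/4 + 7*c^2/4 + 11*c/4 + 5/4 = (c/4 + 1/4)*(c + 1)*(c + 5)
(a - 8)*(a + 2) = a^2 - 6*a - 16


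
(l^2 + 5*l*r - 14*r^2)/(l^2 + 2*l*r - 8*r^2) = (l + 7*r)/(l + 4*r)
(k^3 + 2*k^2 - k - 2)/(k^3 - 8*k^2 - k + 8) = (k + 2)/(k - 8)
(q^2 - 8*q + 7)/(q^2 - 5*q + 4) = (q - 7)/(q - 4)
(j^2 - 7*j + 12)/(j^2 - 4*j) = (j - 3)/j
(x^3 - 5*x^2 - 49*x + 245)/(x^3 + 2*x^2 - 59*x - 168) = (x^2 - 12*x + 35)/(x^2 - 5*x - 24)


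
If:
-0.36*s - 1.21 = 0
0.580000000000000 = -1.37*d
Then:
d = -0.42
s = -3.36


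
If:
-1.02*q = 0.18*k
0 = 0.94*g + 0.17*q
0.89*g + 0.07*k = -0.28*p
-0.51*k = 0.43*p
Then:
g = 0.00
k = 0.00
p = 0.00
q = 0.00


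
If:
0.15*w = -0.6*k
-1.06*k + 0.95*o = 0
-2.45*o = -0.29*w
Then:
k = 0.00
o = 0.00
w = 0.00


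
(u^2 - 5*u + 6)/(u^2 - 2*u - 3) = (u - 2)/(u + 1)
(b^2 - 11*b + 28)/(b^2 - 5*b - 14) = (b - 4)/(b + 2)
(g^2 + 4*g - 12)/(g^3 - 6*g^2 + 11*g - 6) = (g + 6)/(g^2 - 4*g + 3)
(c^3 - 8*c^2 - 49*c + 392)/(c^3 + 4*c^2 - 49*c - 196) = (c - 8)/(c + 4)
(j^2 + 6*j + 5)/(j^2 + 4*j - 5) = (j + 1)/(j - 1)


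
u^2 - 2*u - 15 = (u - 5)*(u + 3)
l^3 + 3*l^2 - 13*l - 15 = (l - 3)*(l + 1)*(l + 5)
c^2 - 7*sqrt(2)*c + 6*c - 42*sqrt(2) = (c + 6)*(c - 7*sqrt(2))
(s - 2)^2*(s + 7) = s^3 + 3*s^2 - 24*s + 28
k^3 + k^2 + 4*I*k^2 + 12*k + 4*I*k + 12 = (k + 1)*(k - 2*I)*(k + 6*I)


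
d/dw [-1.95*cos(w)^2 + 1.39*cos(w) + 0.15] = (3.9*cos(w) - 1.39)*sin(w)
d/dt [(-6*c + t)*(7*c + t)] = c + 2*t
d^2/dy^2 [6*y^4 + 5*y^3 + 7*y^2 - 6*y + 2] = 72*y^2 + 30*y + 14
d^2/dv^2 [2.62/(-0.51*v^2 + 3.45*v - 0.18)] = (1.362924*v^2 - 9.21978*v - 2.62*(1.02*v - 3.45)*(2.04*v - 6.9) + 0.481032)/(0.51*v^2 - 3.45*v + 0.18)^3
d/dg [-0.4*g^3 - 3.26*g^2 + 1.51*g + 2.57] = -1.2*g^2 - 6.52*g + 1.51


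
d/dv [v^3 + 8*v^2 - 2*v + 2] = 3*v^2 + 16*v - 2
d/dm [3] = 0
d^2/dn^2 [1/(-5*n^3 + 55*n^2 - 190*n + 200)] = 2*((3*n - 11)*(n^3 - 11*n^2 + 38*n - 40) - (3*n^2 - 22*n + 38)^2)/(5*(n^3 - 11*n^2 + 38*n - 40)^3)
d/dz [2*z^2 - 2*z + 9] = 4*z - 2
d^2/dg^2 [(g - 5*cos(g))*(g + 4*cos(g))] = g*cos(g) - 80*sin(g)^2 + 2*sin(g) + 42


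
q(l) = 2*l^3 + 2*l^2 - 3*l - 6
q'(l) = 6*l^2 + 4*l - 3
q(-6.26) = -399.47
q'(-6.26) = 207.09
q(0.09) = -6.25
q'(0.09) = -2.59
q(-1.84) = -6.17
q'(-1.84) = 9.95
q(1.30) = -2.13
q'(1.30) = 12.34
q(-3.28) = -45.22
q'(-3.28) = 48.43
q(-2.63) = -20.66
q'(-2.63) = 27.98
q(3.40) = 85.53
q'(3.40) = 79.96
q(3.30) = 77.75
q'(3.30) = 75.54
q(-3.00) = -33.00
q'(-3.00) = 39.00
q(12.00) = 3702.00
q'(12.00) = 909.00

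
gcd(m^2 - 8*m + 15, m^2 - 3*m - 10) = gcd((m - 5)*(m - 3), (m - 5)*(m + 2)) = m - 5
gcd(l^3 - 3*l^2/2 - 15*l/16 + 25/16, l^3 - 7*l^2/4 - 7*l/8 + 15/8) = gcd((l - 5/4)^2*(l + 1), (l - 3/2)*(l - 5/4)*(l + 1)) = l^2 - l/4 - 5/4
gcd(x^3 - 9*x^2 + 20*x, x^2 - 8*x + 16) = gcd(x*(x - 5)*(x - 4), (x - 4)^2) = x - 4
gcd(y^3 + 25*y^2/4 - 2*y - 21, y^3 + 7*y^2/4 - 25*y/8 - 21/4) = y^2 + y/4 - 7/2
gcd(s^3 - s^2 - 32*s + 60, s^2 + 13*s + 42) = s + 6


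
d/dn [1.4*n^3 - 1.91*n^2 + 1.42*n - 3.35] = 4.2*n^2 - 3.82*n + 1.42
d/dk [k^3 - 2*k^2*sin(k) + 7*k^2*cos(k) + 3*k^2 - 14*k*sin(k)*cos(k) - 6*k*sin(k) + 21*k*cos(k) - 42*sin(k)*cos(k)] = -7*k^2*sin(k) - 2*k^2*cos(k) + 3*k^2 - 25*k*sin(k) + 8*k*cos(k) - 14*k*cos(2*k) + 6*k - 6*sin(k) - 7*sin(2*k) + 21*cos(k) - 42*cos(2*k)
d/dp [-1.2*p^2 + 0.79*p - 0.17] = 0.79 - 2.4*p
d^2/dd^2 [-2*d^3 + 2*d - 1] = -12*d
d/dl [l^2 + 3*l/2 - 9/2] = 2*l + 3/2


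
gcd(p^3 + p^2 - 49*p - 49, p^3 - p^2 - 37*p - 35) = p^2 - 6*p - 7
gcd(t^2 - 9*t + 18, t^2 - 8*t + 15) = t - 3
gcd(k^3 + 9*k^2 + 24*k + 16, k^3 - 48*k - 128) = k^2 + 8*k + 16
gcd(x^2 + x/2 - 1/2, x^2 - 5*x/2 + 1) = x - 1/2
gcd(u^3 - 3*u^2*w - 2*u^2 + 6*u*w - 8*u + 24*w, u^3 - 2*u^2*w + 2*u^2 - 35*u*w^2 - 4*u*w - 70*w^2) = u + 2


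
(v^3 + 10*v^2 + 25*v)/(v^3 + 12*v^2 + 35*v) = (v + 5)/(v + 7)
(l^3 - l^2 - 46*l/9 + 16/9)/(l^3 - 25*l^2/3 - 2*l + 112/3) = (9*l^2 - 27*l + 8)/(3*(3*l^2 - 31*l + 56))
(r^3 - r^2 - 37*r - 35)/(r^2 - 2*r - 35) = r + 1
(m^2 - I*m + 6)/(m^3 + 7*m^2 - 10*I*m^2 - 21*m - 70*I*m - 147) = (m + 2*I)/(m^2 + 7*m*(1 - I) - 49*I)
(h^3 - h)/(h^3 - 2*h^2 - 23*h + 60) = (h^3 - h)/(h^3 - 2*h^2 - 23*h + 60)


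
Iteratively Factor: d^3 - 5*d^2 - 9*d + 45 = (d + 3)*(d^2 - 8*d + 15) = (d - 5)*(d + 3)*(d - 3)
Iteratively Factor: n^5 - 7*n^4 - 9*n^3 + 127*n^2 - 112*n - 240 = (n - 3)*(n^4 - 4*n^3 - 21*n^2 + 64*n + 80) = (n - 3)*(n + 1)*(n^3 - 5*n^2 - 16*n + 80) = (n - 3)*(n + 1)*(n + 4)*(n^2 - 9*n + 20) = (n - 5)*(n - 3)*(n + 1)*(n + 4)*(n - 4)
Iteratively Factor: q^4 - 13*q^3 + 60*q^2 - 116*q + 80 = (q - 5)*(q^3 - 8*q^2 + 20*q - 16) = (q - 5)*(q - 2)*(q^2 - 6*q + 8) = (q - 5)*(q - 4)*(q - 2)*(q - 2)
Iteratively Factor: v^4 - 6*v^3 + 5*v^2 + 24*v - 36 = (v - 2)*(v^3 - 4*v^2 - 3*v + 18) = (v - 2)*(v + 2)*(v^2 - 6*v + 9) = (v - 3)*(v - 2)*(v + 2)*(v - 3)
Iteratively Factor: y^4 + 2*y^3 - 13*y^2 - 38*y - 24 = (y + 1)*(y^3 + y^2 - 14*y - 24) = (y + 1)*(y + 2)*(y^2 - y - 12) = (y - 4)*(y + 1)*(y + 2)*(y + 3)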